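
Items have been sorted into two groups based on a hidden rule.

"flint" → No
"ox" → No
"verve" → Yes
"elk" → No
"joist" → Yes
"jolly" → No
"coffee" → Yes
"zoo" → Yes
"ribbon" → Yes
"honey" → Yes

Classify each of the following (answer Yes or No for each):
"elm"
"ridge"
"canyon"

The classifier is using: has ≥ 2 vowels.
"elm" → 1 vowel → No.
"ridge" → 2 vowels → Yes.
"canyon" → 2 vowels → Yes.

No, Yes, Yes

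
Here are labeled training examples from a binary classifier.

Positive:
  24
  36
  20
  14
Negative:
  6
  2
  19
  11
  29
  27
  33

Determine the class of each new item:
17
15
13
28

A rule that fits every label: even AND at least 11 — true of each 'Positive' example, false of each 'Negative' one.
17: 17 is odd, 17 ≥ 11 — does not pass, so Negative.
15: 15 is odd, 15 ≥ 11 — does not pass, so Negative.
13: 13 is odd, 13 ≥ 11 — does not pass, so Negative.
28: 28 is even, 28 ≥ 11 — has this property, so Positive.

Negative, Negative, Negative, Positive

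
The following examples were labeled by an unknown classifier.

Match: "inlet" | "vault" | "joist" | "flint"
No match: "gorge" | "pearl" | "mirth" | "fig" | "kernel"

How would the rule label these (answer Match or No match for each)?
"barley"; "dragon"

No match, No match

The rule appears to be: ends with 't'.
"barley": ends with 'y', fails this test → No match.
"dragon": ends with 'n', fails this test → No match.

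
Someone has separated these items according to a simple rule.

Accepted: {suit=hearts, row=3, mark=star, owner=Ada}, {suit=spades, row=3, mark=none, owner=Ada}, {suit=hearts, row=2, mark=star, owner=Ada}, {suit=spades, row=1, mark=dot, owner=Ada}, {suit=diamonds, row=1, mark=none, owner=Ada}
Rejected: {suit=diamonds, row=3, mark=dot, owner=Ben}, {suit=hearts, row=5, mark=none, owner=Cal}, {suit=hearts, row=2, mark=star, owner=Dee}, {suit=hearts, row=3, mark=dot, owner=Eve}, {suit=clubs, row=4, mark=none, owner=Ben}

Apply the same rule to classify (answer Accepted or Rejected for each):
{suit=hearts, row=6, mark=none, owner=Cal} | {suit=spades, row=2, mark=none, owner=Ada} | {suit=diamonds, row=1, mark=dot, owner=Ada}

Rule: owner is Ada. This holds for each 'Accepted' example and fails for each 'Rejected' one.
{suit=hearts, row=6, mark=none, owner=Cal}: owner is Cal, does not fit → Rejected. {suit=spades, row=2, mark=none, owner=Ada}: owner is Ada, fits → Accepted. {suit=diamonds, row=1, mark=dot, owner=Ada}: owner is Ada, fits → Accepted.

Rejected, Accepted, Accepted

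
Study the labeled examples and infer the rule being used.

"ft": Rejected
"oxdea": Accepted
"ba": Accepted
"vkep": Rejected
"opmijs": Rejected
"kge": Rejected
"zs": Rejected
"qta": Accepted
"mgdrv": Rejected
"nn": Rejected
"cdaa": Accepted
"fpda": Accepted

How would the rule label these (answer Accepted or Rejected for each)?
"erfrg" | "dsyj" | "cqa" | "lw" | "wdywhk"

Rejected, Rejected, Accepted, Rejected, Rejected

The distinguishing property — contains 'a' — holds for all the 'Accepted' cases and none of the 'Rejected' cases.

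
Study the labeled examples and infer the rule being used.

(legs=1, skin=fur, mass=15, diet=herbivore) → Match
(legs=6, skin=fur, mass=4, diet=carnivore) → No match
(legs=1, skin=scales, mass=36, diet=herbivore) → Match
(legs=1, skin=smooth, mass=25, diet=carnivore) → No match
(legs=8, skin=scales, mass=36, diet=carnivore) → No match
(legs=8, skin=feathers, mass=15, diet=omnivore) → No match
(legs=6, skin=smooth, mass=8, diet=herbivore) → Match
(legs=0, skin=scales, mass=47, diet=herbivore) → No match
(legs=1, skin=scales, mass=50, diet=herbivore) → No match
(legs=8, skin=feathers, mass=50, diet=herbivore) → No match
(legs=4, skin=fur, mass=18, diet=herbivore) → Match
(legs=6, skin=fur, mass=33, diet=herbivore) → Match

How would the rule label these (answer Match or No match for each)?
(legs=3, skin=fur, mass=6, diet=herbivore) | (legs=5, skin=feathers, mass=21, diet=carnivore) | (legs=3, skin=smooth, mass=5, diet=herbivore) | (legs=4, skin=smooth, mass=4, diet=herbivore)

All 'Match' examples share one property — diet is herbivore AND mass ≤ 36 — and every 'No match' example lacks it.

Match, No match, Match, Match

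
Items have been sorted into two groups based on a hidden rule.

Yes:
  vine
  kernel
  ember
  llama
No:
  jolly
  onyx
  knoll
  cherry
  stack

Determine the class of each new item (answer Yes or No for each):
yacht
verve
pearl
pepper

No, Yes, Yes, Yes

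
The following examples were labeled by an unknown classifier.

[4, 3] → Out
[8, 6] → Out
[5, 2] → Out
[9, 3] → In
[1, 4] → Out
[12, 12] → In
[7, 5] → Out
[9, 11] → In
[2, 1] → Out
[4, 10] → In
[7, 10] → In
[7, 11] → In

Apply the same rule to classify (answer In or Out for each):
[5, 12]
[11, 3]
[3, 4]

One predicate separates the groups cleanly: max ≥ 9.
[5, 12] — max 12, hence In. [11, 3] — max 11, hence In. [3, 4] — max 4, hence Out.

In, In, Out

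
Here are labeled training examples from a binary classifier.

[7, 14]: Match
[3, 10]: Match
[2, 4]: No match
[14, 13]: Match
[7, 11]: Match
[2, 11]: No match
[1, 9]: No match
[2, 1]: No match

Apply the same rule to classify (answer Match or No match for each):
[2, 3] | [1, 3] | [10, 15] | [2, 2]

One predicate separates the groups cleanly: first ≥ 3.
No match: [2, 3], since first 2.
No match: [1, 3], since first 1.
Match: [10, 15], since first 10.
No match: [2, 2], since first 2.

No match, No match, Match, No match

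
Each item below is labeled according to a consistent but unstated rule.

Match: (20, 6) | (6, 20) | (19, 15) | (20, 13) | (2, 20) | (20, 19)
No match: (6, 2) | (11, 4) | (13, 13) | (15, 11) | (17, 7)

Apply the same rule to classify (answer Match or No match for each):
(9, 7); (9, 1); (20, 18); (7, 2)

No match, No match, Match, No match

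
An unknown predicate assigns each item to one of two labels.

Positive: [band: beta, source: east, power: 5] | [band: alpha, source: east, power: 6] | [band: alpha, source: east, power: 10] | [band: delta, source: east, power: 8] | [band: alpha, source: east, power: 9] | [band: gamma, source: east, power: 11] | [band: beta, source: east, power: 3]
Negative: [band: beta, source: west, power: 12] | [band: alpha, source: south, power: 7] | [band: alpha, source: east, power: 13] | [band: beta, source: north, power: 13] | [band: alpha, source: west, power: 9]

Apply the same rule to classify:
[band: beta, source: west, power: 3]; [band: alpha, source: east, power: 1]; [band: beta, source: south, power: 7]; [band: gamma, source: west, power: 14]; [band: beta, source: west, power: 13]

Negative, Positive, Negative, Negative, Negative

The pattern is that an item is 'Positive' exactly when: source is east AND power ≤ 11.
[band: beta, source: west, power: 3]: source is west, power = 3 — doesn't qualify, so Negative.
[band: alpha, source: east, power: 1]: source is east, power = 1 — fits, so Positive.
[band: beta, source: south, power: 7]: source is south, power = 7 — doesn't qualify, so Negative.
[band: gamma, source: west, power: 14]: source is west, power = 14 — doesn't qualify, so Negative.
[band: beta, source: west, power: 13]: source is west, power = 13 — doesn't qualify, so Negative.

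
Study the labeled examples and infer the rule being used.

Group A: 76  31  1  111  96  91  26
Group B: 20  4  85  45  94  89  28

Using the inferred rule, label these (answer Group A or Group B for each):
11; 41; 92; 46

Group A, Group A, Group B, Group A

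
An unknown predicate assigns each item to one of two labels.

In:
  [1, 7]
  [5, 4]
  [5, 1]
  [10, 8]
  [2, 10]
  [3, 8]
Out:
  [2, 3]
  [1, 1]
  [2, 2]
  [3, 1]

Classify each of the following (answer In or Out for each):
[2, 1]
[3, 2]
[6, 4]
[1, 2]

Out, Out, In, Out

The common property of the 'In' items is: sum ≥ 6. No 'Out' item has it.
[2, 1] — 2+1 = 3, hence Out. [3, 2] — 3+2 = 5, hence Out. [6, 4] — 6+4 = 10, hence In. [1, 2] — 1+2 = 3, hence Out.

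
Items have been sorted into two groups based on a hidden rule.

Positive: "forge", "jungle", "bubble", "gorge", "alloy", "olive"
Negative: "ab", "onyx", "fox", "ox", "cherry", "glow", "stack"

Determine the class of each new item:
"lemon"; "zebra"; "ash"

Positive, Positive, Negative

The pattern is that an item is 'Positive' exactly when: has ≥ 2 vowels.
"lemon" → 2 vowels → Positive. "zebra" → 2 vowels → Positive. "ash" → 1 vowel → Negative.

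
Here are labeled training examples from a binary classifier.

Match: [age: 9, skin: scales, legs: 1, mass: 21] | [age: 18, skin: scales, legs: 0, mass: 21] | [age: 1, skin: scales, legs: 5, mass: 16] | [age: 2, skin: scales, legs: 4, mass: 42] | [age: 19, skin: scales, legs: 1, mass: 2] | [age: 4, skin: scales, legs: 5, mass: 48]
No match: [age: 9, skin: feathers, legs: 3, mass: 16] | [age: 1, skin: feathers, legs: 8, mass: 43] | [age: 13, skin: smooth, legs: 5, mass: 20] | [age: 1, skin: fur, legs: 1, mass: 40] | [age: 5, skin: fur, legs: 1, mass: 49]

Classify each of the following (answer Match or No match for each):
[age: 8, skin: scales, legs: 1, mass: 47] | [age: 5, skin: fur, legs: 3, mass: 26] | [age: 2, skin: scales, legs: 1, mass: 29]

A rule that fits every label: skin is scales — true of each 'Match' example, false of each 'No match' one.
Match: [age: 8, skin: scales, legs: 1, mass: 47], since skin is scales. No match: [age: 5, skin: fur, legs: 3, mass: 26], since skin is fur. Match: [age: 2, skin: scales, legs: 1, mass: 29], since skin is scales.

Match, No match, Match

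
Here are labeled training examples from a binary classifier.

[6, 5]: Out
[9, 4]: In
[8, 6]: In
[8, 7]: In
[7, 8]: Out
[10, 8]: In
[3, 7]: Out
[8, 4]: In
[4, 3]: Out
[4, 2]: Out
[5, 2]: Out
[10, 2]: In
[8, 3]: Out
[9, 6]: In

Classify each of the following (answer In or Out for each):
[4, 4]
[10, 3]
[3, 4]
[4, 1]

All 'In' examples share one property — first > second AND sum ≥ 12 — and every 'Out' example lacks it.
[4, 4]: 4 = 4, 4+4 = 8 — does not fit, so Out. [10, 3]: 10 > 3, 10+3 = 13 — qualifies, so In. [3, 4]: 3 < 4, 3+4 = 7 — does not fit, so Out. [4, 1]: 4 > 1, 4+1 = 5 — does not fit, so Out.

Out, In, Out, Out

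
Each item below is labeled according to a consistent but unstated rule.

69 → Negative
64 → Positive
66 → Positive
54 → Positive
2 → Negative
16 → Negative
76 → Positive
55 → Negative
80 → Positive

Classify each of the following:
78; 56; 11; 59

One predicate separates the groups cleanly: even AND at least 54.
78: 78 is even, 78 ≥ 54 — satisfies this, so Positive. 56: 56 is even, 56 ≥ 54 — satisfies this, so Positive. 11: 11 is odd, 11 < 54 — doesn't match, so Negative. 59: 59 is odd, 59 ≥ 54 — doesn't match, so Negative.

Positive, Positive, Negative, Negative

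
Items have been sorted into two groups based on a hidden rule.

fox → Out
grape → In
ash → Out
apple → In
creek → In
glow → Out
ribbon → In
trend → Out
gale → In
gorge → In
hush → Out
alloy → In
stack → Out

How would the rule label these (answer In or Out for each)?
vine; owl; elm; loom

The classifier is using: has ≥ 2 vowels.

In, Out, Out, In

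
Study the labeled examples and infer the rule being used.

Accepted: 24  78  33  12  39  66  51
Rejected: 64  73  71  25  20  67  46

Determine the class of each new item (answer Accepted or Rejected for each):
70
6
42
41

Rejected, Accepted, Accepted, Rejected

The simplest hypothesis consistent with all the labels is: multiple of 3.
Rejected: 70, since 70 = 3·23 + 1.
Accepted: 6, since 6 = 3·2.
Accepted: 42, since 42 = 3·14.
Rejected: 41, since 41 = 3·13 + 2.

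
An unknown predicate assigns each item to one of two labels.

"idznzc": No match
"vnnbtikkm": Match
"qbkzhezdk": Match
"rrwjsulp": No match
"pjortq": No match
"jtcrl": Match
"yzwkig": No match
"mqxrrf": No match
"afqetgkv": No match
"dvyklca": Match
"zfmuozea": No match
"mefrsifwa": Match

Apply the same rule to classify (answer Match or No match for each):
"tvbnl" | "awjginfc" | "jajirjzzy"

Checking candidate rules against both groups, what survives is: odd length.
"tvbnl": length 5, fits → Match. "awjginfc": length 8, lacks this property → No match. "jajirjzzy": length 9, fits → Match.

Match, No match, Match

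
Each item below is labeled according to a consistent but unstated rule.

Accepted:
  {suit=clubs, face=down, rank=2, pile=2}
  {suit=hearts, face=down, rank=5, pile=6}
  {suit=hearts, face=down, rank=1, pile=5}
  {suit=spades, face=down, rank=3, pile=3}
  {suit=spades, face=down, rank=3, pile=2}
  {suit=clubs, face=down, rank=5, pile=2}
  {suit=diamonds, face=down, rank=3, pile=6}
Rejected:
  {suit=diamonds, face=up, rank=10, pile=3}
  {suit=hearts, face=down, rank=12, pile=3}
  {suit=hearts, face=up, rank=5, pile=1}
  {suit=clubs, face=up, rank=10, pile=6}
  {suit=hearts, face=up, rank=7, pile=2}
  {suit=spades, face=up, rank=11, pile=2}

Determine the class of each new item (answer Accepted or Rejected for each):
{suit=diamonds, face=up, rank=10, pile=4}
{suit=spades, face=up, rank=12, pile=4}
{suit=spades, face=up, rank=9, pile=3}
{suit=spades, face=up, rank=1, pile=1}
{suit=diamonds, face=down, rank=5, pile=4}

Rejected, Rejected, Rejected, Rejected, Accepted

The simplest hypothesis consistent with all the labels is: face is down AND rank ≤ 5.
{suit=diamonds, face=up, rank=10, pile=4}: Rejected (face is up, rank = 10). {suit=spades, face=up, rank=12, pile=4}: Rejected (face is up, rank = 12). {suit=spades, face=up, rank=9, pile=3}: Rejected (face is up, rank = 9). {suit=spades, face=up, rank=1, pile=1}: Rejected (face is up, rank = 1). {suit=diamonds, face=down, rank=5, pile=4}: Accepted (face is down, rank = 5).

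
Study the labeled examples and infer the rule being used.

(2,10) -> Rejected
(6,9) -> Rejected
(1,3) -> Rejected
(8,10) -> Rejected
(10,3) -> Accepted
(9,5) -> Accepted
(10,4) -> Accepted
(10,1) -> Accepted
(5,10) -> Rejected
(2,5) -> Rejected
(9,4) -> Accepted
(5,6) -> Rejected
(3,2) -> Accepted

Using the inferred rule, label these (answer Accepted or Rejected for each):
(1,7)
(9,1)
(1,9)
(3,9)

Rejected, Accepted, Rejected, Rejected

The rule appears to be: first > second.
(1,7): 1 < 7, doesn't match → Rejected. (9,1): 9 > 1, meets the rule → Accepted. (1,9): 1 < 9, doesn't match → Rejected. (3,9): 3 < 9, doesn't match → Rejected.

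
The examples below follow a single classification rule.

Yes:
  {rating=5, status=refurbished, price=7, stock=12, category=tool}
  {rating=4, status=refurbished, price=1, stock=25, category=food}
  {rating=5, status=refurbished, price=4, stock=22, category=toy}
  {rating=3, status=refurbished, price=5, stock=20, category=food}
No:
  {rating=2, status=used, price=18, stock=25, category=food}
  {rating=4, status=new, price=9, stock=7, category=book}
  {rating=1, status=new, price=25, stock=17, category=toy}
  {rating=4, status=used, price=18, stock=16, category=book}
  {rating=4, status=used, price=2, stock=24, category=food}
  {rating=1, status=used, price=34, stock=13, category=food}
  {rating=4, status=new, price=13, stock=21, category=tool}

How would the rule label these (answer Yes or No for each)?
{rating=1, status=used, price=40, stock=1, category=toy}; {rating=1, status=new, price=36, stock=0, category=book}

No, No

All 'Yes' examples share one property — status is refurbished — and every 'No' example lacks it.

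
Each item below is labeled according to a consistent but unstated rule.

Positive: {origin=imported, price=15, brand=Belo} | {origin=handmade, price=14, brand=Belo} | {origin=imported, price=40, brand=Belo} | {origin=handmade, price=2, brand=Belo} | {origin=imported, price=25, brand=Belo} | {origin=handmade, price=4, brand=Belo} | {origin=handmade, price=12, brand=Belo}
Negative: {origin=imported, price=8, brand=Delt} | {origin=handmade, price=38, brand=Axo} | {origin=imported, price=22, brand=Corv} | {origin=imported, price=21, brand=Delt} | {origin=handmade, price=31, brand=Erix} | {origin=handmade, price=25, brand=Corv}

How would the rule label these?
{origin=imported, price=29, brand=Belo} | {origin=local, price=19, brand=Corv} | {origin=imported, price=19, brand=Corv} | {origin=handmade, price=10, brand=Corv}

Every 'Positive' example satisfies: brand is Belo. None of the 'Negative' examples do.
{origin=imported, price=29, brand=Belo}: brand is Belo — matches, so Positive. {origin=local, price=19, brand=Corv}: brand is Corv — fails this test, so Negative. {origin=imported, price=19, brand=Corv}: brand is Corv — fails this test, so Negative. {origin=handmade, price=10, brand=Corv}: brand is Corv — fails this test, so Negative.

Positive, Negative, Negative, Negative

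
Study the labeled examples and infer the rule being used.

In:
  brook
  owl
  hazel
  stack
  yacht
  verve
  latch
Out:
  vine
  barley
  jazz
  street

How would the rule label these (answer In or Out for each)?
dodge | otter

In, In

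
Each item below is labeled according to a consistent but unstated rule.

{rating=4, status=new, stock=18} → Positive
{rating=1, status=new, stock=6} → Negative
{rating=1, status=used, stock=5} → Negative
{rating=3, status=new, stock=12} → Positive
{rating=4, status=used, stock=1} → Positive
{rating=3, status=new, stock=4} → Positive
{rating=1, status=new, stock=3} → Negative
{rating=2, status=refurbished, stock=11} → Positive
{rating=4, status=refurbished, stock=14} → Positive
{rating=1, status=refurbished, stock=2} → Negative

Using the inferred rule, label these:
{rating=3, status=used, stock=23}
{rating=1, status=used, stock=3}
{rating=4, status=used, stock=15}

One predicate separates the groups cleanly: rating ≥ 2.

Positive, Negative, Positive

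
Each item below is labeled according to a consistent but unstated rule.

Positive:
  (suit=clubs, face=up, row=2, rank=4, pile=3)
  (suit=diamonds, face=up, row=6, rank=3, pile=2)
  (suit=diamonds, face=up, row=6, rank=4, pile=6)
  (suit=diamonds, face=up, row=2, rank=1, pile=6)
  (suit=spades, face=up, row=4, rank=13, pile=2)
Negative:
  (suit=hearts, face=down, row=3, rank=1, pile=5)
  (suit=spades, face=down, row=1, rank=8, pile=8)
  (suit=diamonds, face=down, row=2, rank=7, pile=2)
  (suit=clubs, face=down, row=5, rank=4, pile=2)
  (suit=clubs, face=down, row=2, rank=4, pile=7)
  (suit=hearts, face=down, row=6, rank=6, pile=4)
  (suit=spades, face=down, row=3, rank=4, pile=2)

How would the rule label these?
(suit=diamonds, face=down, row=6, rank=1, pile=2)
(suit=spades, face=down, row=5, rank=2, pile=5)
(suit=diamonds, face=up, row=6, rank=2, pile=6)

Negative, Negative, Positive

The simplest hypothesis consistent with all the labels is: face is up.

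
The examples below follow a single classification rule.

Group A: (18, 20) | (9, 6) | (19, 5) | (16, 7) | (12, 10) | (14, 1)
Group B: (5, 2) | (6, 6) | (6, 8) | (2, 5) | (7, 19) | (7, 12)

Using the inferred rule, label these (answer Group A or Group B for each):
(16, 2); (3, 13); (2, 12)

Group A, Group B, Group B

All 'Group A' examples share one property — first ≥ 8 — and every 'Group B' example lacks it.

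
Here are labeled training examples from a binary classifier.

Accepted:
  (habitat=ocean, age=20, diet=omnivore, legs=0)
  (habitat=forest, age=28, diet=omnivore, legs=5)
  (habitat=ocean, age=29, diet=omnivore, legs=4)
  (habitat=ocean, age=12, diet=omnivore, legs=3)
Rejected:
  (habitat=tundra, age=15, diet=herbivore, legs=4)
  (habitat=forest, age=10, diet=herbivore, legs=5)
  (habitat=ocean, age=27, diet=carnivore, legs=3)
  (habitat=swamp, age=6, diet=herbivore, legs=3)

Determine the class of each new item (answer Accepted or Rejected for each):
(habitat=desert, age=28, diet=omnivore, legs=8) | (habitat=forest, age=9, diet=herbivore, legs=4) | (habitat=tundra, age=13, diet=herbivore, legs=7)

Checking candidate rules against both groups, what survives is: diet is omnivore.
(habitat=desert, age=28, diet=omnivore, legs=8): diet is omnivore — satisfies this, so Accepted. (habitat=forest, age=9, diet=herbivore, legs=4): diet is herbivore — fails this test, so Rejected. (habitat=tundra, age=13, diet=herbivore, legs=7): diet is herbivore — fails this test, so Rejected.

Accepted, Rejected, Rejected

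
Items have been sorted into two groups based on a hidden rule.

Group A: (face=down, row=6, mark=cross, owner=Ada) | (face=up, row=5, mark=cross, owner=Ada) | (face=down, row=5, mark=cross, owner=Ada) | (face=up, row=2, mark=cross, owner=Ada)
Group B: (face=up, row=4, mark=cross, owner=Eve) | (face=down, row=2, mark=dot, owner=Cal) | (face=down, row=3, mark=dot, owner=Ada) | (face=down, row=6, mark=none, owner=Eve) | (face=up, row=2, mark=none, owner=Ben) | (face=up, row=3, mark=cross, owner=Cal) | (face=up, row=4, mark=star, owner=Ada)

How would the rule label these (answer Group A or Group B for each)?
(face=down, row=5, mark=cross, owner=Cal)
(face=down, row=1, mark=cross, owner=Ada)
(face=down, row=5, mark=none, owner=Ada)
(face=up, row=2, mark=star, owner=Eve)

The pattern is that an item is 'Group A' exactly when: mark is cross AND owner is Ada.
(face=down, row=5, mark=cross, owner=Cal): mark is cross, owner is Cal — doesn't match, so Group B.
(face=down, row=1, mark=cross, owner=Ada): mark is cross, owner is Ada — fits, so Group A.
(face=down, row=5, mark=none, owner=Ada): mark is none, owner is Ada — doesn't match, so Group B.
(face=up, row=2, mark=star, owner=Eve): mark is star, owner is Eve — doesn't match, so Group B.

Group B, Group A, Group B, Group B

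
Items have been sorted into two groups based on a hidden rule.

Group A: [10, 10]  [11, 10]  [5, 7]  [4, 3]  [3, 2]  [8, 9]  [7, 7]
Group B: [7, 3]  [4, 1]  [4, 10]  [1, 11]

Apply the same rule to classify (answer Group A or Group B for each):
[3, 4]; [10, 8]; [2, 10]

Group A, Group A, Group B

The common property of the 'Group A' items is: |first − second| ≤ 2. No 'Group B' item has it.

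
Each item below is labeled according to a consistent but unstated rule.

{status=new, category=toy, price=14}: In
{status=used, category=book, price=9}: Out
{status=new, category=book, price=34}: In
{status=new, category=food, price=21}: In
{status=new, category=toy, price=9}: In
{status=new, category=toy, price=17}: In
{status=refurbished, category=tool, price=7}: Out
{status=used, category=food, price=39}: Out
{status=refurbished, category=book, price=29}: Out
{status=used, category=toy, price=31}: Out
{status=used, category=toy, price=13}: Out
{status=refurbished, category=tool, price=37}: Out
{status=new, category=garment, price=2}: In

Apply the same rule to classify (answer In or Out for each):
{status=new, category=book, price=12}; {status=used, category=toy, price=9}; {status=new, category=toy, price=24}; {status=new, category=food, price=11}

In, Out, In, In

The classifier is using: status is new.
{status=new, category=book, price=12}: status is new — qualifies, so In. {status=used, category=toy, price=9}: status is used — lacks this property, so Out. {status=new, category=toy, price=24}: status is new — qualifies, so In. {status=new, category=food, price=11}: status is new — qualifies, so In.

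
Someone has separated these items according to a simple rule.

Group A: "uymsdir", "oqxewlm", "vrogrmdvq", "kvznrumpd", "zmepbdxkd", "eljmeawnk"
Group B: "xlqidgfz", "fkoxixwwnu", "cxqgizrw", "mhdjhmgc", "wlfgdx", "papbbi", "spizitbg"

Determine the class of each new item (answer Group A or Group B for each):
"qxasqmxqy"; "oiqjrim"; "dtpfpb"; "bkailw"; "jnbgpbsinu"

Group A, Group A, Group B, Group B, Group B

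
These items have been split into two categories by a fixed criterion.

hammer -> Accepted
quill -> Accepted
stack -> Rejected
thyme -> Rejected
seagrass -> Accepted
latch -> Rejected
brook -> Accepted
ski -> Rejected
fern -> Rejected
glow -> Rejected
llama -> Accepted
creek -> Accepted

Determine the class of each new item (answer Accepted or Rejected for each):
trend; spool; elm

Rejected, Accepted, Rejected

Every 'Accepted' example satisfies: has a double letter. None of the 'Rejected' examples do.
trend: Rejected (no doubled letter).
spool: Accepted ('oo' doubled).
elm: Rejected (no doubled letter).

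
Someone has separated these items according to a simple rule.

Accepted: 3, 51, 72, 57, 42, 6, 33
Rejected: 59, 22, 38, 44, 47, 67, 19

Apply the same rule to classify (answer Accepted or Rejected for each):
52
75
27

'Accepted' ⟺ multiple of 3.
52: Rejected (52 = 3·17 + 1).
75: Accepted (75 = 3·25).
27: Accepted (27 = 3·9).

Rejected, Accepted, Accepted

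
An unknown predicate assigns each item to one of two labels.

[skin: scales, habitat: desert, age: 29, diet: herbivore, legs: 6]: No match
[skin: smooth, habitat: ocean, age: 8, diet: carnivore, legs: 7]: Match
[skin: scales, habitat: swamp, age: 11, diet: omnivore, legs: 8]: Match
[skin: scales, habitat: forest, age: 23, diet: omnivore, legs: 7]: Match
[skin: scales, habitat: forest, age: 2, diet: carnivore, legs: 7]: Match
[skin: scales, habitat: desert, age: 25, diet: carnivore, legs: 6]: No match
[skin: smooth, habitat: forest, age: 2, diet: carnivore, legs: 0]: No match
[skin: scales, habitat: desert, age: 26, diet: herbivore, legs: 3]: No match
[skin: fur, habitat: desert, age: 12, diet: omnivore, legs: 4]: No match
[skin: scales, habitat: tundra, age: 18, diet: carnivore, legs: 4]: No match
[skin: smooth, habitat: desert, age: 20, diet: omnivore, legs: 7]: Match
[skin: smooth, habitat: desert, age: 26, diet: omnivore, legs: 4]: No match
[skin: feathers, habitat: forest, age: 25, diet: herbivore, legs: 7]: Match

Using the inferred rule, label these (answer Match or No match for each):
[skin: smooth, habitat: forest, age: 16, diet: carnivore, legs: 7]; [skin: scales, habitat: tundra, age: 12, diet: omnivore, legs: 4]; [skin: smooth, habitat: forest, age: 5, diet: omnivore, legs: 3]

Match, No match, No match

The common property of the 'Match' items is: legs ≥ 7. No 'No match' item has it.
Match: [skin: smooth, habitat: forest, age: 16, diet: carnivore, legs: 7], since legs = 7.
No match: [skin: scales, habitat: tundra, age: 12, diet: omnivore, legs: 4], since legs = 4.
No match: [skin: smooth, habitat: forest, age: 5, diet: omnivore, legs: 3], since legs = 3.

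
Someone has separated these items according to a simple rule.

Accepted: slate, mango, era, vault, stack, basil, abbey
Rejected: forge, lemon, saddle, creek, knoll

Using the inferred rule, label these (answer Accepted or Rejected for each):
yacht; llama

Rule: odd length AND contains 'a'. This holds for each 'Accepted' example and fails for each 'Rejected' one.

Accepted, Accepted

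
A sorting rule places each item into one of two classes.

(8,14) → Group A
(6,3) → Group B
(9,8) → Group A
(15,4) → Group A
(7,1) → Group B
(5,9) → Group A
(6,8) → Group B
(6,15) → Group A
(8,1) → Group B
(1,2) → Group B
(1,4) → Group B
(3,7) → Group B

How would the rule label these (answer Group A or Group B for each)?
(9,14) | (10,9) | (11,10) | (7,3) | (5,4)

Group A, Group A, Group A, Group B, Group B

The simplest hypothesis consistent with all the labels is: max ≥ 9.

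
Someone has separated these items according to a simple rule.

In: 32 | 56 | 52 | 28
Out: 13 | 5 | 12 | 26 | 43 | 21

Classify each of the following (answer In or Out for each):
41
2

Out, Out

The simplest hypothesis consistent with all the labels is: even AND at least 28.
Out: 41, since 41 is odd, 41 ≥ 28. Out: 2, since 2 is even, 2 < 28.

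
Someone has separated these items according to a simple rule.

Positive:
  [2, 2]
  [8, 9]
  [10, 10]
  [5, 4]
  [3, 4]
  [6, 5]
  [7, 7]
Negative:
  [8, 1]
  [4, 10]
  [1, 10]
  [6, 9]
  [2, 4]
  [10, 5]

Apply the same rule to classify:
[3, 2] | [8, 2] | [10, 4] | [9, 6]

Positive, Negative, Negative, Negative

The simplest hypothesis consistent with all the labels is: |first − second| ≤ 1.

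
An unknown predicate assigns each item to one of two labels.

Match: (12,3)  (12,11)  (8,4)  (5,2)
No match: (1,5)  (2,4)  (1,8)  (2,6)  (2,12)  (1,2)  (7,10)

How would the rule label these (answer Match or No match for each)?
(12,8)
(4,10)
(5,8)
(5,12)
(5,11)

The rule appears to be: first > second.
(12,8): 12 > 8 — qualifies, so Match.
(4,10): 4 < 10 — lacks this property, so No match.
(5,8): 5 < 8 — lacks this property, so No match.
(5,12): 5 < 12 — lacks this property, so No match.
(5,11): 5 < 11 — lacks this property, so No match.

Match, No match, No match, No match, No match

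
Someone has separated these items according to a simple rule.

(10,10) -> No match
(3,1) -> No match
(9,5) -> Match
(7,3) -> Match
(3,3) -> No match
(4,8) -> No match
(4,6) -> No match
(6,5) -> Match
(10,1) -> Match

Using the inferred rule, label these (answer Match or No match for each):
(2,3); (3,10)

No match, No match

One predicate separates the groups cleanly: first > second AND sum ≥ 6.
(2,3) → 2 < 3, 2+3 = 5 → No match. (3,10) → 3 < 10, 3+10 = 13 → No match.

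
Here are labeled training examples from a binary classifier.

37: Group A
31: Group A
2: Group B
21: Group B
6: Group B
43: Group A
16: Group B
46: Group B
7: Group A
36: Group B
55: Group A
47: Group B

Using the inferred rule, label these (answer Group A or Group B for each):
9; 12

Group B, Group B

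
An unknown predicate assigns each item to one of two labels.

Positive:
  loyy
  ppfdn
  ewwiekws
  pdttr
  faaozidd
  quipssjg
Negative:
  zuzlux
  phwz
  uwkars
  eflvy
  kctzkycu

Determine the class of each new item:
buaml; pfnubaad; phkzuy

Negative, Positive, Negative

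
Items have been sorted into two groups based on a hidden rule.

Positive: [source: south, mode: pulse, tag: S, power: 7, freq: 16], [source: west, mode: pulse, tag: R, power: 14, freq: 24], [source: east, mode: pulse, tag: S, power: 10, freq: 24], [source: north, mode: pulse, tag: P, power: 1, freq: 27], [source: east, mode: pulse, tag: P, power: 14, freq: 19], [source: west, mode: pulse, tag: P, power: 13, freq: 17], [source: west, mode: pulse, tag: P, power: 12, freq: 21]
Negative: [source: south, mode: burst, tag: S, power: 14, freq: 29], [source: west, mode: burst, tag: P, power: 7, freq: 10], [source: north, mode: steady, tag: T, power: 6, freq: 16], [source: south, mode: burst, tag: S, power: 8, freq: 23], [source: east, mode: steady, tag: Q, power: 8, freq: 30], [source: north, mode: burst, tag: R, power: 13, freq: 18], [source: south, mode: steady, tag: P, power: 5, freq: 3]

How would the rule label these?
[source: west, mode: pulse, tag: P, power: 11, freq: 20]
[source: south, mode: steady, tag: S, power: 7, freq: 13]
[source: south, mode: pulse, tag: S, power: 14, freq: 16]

Comparing the two groups points to one rule — mode is pulse.
[source: west, mode: pulse, tag: P, power: 11, freq: 20] — mode is pulse, hence Positive. [source: south, mode: steady, tag: S, power: 7, freq: 13] — mode is steady, hence Negative. [source: south, mode: pulse, tag: S, power: 14, freq: 16] — mode is pulse, hence Positive.

Positive, Negative, Positive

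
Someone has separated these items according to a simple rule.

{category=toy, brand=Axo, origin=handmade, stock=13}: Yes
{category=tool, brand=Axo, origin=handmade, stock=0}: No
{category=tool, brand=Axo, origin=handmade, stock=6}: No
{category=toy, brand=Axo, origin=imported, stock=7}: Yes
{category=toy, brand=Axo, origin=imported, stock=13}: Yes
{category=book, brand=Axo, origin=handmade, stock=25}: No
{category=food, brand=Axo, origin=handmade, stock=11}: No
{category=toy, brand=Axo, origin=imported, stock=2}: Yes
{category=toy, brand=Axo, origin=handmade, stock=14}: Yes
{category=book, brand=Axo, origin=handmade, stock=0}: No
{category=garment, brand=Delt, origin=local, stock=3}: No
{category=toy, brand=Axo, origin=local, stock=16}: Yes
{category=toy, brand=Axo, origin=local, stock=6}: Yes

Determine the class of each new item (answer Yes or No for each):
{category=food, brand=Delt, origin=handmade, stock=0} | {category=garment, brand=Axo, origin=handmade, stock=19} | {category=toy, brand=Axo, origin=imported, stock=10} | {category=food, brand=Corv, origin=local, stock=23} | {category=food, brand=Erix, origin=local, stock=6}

No, No, Yes, No, No

Comparing the two groups points to one rule — category is toy.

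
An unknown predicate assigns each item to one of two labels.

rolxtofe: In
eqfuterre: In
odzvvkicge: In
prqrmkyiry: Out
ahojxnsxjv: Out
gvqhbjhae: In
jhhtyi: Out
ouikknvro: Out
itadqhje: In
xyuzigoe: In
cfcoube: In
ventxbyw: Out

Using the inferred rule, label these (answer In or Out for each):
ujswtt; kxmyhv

Out, Out

The simplest hypothesis consistent with all the labels is: ends with 'e'.
ujswtt: Out (ends with 't').
kxmyhv: Out (ends with 'v').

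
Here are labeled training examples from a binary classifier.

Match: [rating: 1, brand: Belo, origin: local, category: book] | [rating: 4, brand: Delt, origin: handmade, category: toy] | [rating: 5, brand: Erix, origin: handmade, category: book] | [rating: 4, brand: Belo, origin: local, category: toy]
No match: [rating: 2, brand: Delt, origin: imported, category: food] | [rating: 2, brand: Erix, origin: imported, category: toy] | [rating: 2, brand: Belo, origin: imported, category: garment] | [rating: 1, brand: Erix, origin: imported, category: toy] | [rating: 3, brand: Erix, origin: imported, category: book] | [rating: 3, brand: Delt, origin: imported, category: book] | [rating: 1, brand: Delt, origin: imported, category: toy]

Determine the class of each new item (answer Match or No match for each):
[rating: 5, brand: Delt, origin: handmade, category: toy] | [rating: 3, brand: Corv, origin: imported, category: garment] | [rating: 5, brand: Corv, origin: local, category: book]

Match, No match, Match

The rule appears to be: origin is not imported.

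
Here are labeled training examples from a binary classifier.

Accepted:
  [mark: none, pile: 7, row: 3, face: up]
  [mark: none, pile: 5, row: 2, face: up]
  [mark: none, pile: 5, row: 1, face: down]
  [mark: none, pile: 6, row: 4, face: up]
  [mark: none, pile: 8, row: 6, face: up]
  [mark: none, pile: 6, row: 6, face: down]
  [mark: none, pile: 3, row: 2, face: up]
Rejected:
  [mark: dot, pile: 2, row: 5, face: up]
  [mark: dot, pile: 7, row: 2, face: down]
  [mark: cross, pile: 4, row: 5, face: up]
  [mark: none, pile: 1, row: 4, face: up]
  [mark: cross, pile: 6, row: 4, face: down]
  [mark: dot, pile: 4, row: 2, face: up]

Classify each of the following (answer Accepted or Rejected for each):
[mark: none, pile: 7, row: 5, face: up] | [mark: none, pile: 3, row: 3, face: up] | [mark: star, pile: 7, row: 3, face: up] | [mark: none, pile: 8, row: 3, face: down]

All 'Accepted' examples share one property — mark is none AND pile ≥ 2 — and every 'Rejected' example lacks it.
[mark: none, pile: 7, row: 5, face: up]: mark is none, pile = 7, has this property → Accepted.
[mark: none, pile: 3, row: 3, face: up]: mark is none, pile = 3, has this property → Accepted.
[mark: star, pile: 7, row: 3, face: up]: mark is star, pile = 7, fails the rule → Rejected.
[mark: none, pile: 8, row: 3, face: down]: mark is none, pile = 8, has this property → Accepted.

Accepted, Accepted, Rejected, Accepted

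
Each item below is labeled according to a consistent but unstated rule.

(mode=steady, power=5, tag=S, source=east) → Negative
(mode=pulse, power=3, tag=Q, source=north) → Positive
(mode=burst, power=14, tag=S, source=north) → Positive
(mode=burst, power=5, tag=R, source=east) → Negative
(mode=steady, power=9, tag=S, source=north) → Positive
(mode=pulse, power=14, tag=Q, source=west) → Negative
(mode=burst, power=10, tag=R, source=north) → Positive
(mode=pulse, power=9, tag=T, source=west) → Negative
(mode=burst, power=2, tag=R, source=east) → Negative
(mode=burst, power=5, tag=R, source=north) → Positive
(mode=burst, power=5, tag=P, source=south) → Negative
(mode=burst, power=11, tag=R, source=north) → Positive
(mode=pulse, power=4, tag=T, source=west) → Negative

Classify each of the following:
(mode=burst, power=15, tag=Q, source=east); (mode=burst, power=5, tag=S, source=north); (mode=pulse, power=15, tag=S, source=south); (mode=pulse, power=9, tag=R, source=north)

The distinguishing property — source is north — holds for all the 'Positive' cases and none of the 'Negative' cases.
(mode=burst, power=15, tag=Q, source=east) — source is east, hence Negative.
(mode=burst, power=5, tag=S, source=north) — source is north, hence Positive.
(mode=pulse, power=15, tag=S, source=south) — source is south, hence Negative.
(mode=pulse, power=9, tag=R, source=north) — source is north, hence Positive.

Negative, Positive, Negative, Positive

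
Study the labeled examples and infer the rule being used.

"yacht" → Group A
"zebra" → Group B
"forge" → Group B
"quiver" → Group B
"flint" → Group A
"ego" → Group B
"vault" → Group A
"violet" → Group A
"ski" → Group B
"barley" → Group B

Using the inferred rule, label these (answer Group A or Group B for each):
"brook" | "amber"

The distinguishing property — contains 't' — holds for all the 'Group A' cases and none of the 'Group B' cases.
"brook": no 't' — does not satisfy this, so Group B.
"amber": no 't' — does not satisfy this, so Group B.

Group B, Group B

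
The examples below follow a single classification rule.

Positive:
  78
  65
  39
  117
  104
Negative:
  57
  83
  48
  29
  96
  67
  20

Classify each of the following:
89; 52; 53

The rule appears to be: multiple of 13.
89: 89 = 13·6 + 11, doesn't qualify → Negative.
52: 52 = 13·4, matches → Positive.
53: 53 = 13·4 + 1, doesn't qualify → Negative.

Negative, Positive, Negative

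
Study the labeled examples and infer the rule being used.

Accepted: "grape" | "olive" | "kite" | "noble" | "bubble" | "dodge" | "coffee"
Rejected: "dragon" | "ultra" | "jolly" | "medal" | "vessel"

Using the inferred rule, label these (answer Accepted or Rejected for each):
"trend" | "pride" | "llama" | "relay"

Rejected, Accepted, Rejected, Rejected

Rule: ends with 'e'. This holds for each 'Accepted' example and fails for each 'Rejected' one.
Rejected: "trend", since ends with 'd'. Accepted: "pride", since ends with 'e'. Rejected: "llama", since ends with 'a'. Rejected: "relay", since ends with 'y'.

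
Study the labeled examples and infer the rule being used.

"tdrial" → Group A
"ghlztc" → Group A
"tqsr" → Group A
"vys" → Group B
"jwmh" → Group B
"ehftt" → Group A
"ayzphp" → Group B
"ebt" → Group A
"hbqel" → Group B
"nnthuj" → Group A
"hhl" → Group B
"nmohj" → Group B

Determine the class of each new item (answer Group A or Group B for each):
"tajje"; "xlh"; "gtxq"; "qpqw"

A rule that fits every label: contains 't' — true of each 'Group A' example, false of each 'Group B' one.
Group A: "tajje", since has 't'.
Group B: "xlh", since no 't'.
Group A: "gtxq", since has 't'.
Group B: "qpqw", since no 't'.

Group A, Group B, Group A, Group B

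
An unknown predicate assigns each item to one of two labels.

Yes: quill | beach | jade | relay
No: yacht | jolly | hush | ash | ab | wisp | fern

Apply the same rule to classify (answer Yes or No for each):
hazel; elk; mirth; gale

Yes, No, No, Yes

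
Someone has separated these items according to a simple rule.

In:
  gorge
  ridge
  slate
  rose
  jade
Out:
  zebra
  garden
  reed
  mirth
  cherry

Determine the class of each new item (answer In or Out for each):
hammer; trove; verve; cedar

Out, In, In, Out

Checking candidate rules against both groups, what survives is: ends with 'e'.
hammer — ends with 'r', hence Out.
trove — ends with 'e', hence In.
verve — ends with 'e', hence In.
cedar — ends with 'r', hence Out.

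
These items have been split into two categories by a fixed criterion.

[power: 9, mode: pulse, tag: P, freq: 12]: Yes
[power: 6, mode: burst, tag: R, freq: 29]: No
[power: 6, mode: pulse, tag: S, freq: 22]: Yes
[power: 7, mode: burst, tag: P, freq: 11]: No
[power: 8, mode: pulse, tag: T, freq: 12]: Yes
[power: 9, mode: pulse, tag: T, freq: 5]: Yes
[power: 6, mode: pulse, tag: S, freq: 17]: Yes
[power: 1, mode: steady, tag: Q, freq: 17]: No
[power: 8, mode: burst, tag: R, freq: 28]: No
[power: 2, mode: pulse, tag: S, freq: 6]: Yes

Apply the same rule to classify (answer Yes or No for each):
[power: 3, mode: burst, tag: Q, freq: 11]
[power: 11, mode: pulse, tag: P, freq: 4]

Every 'Yes' example satisfies: mode is pulse. None of the 'No' examples do.

No, Yes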